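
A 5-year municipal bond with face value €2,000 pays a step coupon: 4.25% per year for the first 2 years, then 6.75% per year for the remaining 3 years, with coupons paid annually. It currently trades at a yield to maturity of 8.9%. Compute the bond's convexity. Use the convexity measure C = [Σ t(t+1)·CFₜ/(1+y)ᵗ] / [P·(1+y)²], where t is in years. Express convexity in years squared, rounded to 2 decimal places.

22.03

With y = 0.089:
  t   CF        PV=CF/(1+0.089)^t    t·PV        t(t+1)·PV
  1        85.00        78.0533        78.0533         156.1065
  2        85.00        71.6743       143.3485         430.0455
  3       135.00       104.5322       313.5966       1,254.3865
  4       135.00        95.9892       383.9567       1,919.7835
  5     2,135.00     1,393.9862     6,969.9311      41,819.5866
  Σ                  1,744.2351     7,888.8862      45,579.9086
P = 1,744.2351.
Convexity = Σ t(t+1)·PV / [P·(1+y)²] = 45,579.9086 / (1,744.2351 × 1.185921) = 22.03498.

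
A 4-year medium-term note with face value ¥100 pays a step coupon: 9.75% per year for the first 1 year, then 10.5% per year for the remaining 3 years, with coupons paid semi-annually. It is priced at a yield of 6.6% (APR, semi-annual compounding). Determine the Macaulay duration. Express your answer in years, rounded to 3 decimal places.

Periodic yield y = 0.033. Discount each cash flow and weight by its period:
  t   CF        PV=CF/(1+0.033)^t    t·PV
  1        4.875         4.7193         4.7193
  2        4.875         4.5685         9.1370
  3        5.250         4.7628        14.2883
  4        5.250         4.6106        18.4424
  5        5.250         4.4633        22.3166
  6        5.250         4.3207        25.9244
  7        5.250         4.1827        29.2789
  8      105.250        81.1745       649.3959
  Σ                    112.8024       773.5027
Price P = Σ PV = 112.8024.
Macaulay duration = Σ(t·PV) / P = 773.5027 / 112.8024 = 6.85715 half-year periods.
In years: 6.85715 / 2 = 3.42857 years.

3.429 years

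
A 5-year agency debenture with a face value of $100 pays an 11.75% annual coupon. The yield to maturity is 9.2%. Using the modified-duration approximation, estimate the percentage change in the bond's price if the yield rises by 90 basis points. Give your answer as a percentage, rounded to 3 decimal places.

Periodic yield y = 0.092. Modified duration first:
  t   CF        PV=CF/(1+0.092)^t    t·PV
  1        11.75        10.7601        10.7601
  2        11.75         9.8535        19.7071
  3        11.75         9.0234        27.0702
  4        11.75         8.2632        33.0527
  5       111.75        71.9672       359.8358
  Σ                    109.8674       450.4259
P = 109.8674; D_Mac = 4.09972 yrs; D_mod = 4.09972/(1+0.092) = 3.75433 yrs.
ΔP/P ≈ -D_mod · Δy = -3.75433 × (+0.009) = -0.033789 = -3.3789%.

-3.379%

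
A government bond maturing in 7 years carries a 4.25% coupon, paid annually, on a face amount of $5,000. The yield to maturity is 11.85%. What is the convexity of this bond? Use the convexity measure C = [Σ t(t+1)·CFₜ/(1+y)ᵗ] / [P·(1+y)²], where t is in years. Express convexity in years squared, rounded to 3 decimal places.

36.175

With y = 0.1185:
  t   CF        PV=CF/(1+0.1185)^t    t·PV        t(t+1)·PV
  1       212.50       189.9866       189.9866         379.9732
  2       212.50       169.8584       339.7167       1,019.1502
  3       212.50       151.8626       455.5879       1,822.3518
  4       212.50       135.7735       543.0940       2,715.4698
  5       212.50       121.3889       606.9445       3,641.6671
  6       212.50       108.5283       651.1698       4,558.1886
  7     5,212.50     2,380.0942    16,660.6595     133,285.2761
  Σ                  3,257.4925    19,447.1591     147,422.0769
P = 3,257.4925.
Convexity = Σ t(t+1)·PV / [P·(1+y)²] = 147,422.0769 / (3,257.4925 × 1.251042) = 36.17488.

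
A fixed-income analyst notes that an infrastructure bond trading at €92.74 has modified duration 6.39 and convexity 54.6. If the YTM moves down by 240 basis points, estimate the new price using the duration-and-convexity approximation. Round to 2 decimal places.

€108.42

Duration effect: -D_mod·Δy = -6.39 × (-0.024) = +0.153360
Convexity effect: ½·C·(Δy)² = 0.5 × 54.6 × (-0.024)² = +0.0157248
ΔP/P ≈ +0.153360 + 0.0157248 = +0.1690848
New price ≈ 92.74 × (1 + 0.1690848) = 108.420924352.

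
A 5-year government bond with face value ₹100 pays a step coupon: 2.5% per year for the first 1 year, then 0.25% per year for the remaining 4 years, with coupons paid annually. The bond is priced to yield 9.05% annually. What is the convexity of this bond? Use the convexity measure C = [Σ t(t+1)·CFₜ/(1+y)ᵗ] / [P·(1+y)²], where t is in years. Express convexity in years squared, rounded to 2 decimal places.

With y = 0.0905:
  t   CF        PV=CF/(1+0.0905)^t    t·PV        t(t+1)·PV
  1         2.50         2.2925         2.2925           4.5851
  2         0.25         0.2102         0.4205           1.2614
  3         0.25         0.1928         0.5783           2.3134
  4         0.25         0.1768         0.7071           3.5356
  5       100.25        65.0064       325.0319       1,950.1916
  Σ                     67.8787       329.0304       1,961.8870
P = 67.8787.
Convexity = Σ t(t+1)·PV / [P·(1+y)²] = 1,961.8870 / (67.8787 × 1.189190) = 24.30464.

24.30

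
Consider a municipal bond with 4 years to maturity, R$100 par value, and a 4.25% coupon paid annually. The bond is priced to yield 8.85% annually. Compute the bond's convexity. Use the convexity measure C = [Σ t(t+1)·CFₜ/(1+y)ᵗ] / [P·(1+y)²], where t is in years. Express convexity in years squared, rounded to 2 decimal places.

With y = 0.0885:
  t   CF        PV=CF/(1+0.0885)^t    t·PV        t(t+1)·PV
  1         4.25         3.9045         3.9045           7.8089
  2         4.25         3.5870         7.1740          21.5220
  3         4.25         3.2954         9.8861          39.5444
  4       104.25        74.2613       297.0451       1,485.2253
  Σ                     85.0481       318.0096       1,554.1006
P = 85.0481.
Convexity = Σ t(t+1)·PV / [P·(1+y)²] = 1,554.1006 / (85.0481 × 1.184832) = 15.42260.

15.42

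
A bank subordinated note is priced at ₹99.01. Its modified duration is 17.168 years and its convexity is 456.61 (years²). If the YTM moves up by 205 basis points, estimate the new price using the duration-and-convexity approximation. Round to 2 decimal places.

Duration effect: -D_mod·Δy = -17.168 × (+0.0205) = -0.351944
Convexity effect: ½·C·(Δy)² = 0.5 × 456.61 × (0.0205)² = +0.09594517625
ΔP/P ≈ -0.351944 + 0.09594517625 = -0.25599882375
New price ≈ 99.01 × (1 - 0.25599882375) = 73.6635564605125.

₹73.66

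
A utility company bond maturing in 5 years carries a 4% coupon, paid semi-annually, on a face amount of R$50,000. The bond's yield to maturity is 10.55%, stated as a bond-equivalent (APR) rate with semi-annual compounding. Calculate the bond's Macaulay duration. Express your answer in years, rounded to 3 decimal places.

4.500 years

Periodic yield y = 0.05275. Discount each cash flow and weight by its period:
  t   CF        PV=CF/(1+0.05275)^t    t·PV
  1     1,000.00       949.8931       949.8931
  2     1,000.00       902.2970     1,804.5939
  3     1,000.00       857.0857     2,571.2571
  4     1,000.00       814.1398     3,256.5593
  5     1,000.00       773.3458     3,866.7292
  6     1,000.00       734.5959     4,407.5754
  7     1,000.00       697.7876     4,884.5132
  8     1,000.00       662.8237     5,302.5892
  9     1,000.00       629.6116     5,666.5048
  10   51,000.00    30,501.2526   305,012.5262
  Σ                 37,522.8329   337,722.7414
Price P = Σ PV = 37,522.8329.
Macaulay duration = Σ(t·PV) / P = 337,722.7414 / 37,522.8329 = 9.00046 half-year periods.
In years: 9.00046 / 2 = 4.50023 years.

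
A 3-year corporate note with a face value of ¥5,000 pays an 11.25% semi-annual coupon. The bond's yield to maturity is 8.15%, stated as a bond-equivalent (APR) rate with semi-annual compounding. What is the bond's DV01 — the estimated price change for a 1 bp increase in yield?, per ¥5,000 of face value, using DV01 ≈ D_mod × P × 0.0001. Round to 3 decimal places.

¥1.373

Periodic yield y = 0.04075.
  t   CF        PV=CF/(1+0.04075)^t    t·PV
  1       281.25       270.2378       270.2378
  2       281.25       259.6568       519.3136
  3       281.25       249.4901       748.4702
  4       281.25       239.7214       958.8857
  5       281.25       230.3353     1,151.6763
  6     5,281.25     4,155.8342    24,935.0050
  Σ                  5,405.2755    28,583.5886
P = 5,405.2755; D_Mac = 5.28809 half-year periods = 2.64405 yrs; D_mod = 2.54052 yrs.
DV01 ≈ 2.54052 × 5,405.2755 × 0.0001 = 1.373221.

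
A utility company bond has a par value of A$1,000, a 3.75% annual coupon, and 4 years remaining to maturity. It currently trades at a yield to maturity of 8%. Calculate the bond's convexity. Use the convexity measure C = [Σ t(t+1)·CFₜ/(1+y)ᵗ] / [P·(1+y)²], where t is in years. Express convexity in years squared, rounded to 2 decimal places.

With y = 0.08:
  t   CF        PV=CF/(1+0.08)^t    t·PV        t(t+1)·PV
  1        37.50        34.7222        34.7222          69.4444
  2        37.50        32.1502        64.3004         192.9012
  3        37.50        29.7687        89.3061         357.2245
  4     1,037.50       762.5935     3,050.3739      15,251.8694
  Σ                    859.2346     3,238.7026      15,871.4396
P = 859.2346.
Convexity = Σ t(t+1)·PV / [P·(1+y)²] = 15,871.4396 / (859.2346 × 1.166400) = 15.83642.

15.84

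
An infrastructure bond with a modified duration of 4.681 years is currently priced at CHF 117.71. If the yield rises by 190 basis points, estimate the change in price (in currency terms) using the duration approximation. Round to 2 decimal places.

-CHF 10.47

Duration approximation: ΔP/P ≈ -D_mod · Δy = -4.681 × (+0.019) = -0.088939.
ΔP ≈ 117.71 × (-0.088939) = -10.46900969.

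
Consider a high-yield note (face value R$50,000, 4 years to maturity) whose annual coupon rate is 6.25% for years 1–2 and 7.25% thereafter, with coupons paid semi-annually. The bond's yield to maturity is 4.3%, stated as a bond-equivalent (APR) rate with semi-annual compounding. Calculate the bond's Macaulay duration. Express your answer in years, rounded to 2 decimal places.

Periodic yield y = 0.0215. Discount each cash flow and weight by its period:
  t   CF        PV=CF/(1+0.0215)^t    t·PV
  1     1,562.50     1,529.6133     1,529.6133
  2     1,562.50     1,497.4188     2,994.8376
  3     1,562.50     1,465.9019     4,397.7058
  4     1,562.50     1,435.0484     5,740.1935
  5     1,812.50     1,629.6193     8,148.0965
  6     1,812.50     1,595.3199     9,571.9196
  7     1,812.50     1,561.7425    10,932.1972
  8    51,812.50    43,704.6433   349,637.1465
  Σ                 54,419.3074   392,951.7100
Price P = Σ PV = 54,419.3074.
Macaulay duration = Σ(t·PV) / P = 392,951.7100 / 54,419.3074 = 7.22081 half-year periods.
In years: 7.22081 / 2 = 3.61041 years.

3.61 years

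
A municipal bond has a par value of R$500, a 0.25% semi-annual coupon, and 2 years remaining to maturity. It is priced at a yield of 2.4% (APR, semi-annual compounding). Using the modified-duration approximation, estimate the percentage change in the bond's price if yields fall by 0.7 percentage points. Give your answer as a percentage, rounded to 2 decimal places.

+1.38%

Periodic yield y = 0.012. Modified duration first:
  t   CF        PV=CF/(1+0.012)^t    t·PV
  1        0.625         0.6176         0.6176
  2        0.625         0.6103         1.2205
  3        0.625         0.6030         1.8091
  4      500.625       477.2990     1,909.1958
  Σ                    479.1298     1,912.8430
P = 479.1298; D_Mac = 3.99233 half-year periods = 1.99616 yrs; D_mod = 1.99616/(1+0.012) = 1.97249 yrs.
ΔP/P ≈ -D_mod · Δy = -1.97249 × (-0.007) = +0.013807 = +1.3807%.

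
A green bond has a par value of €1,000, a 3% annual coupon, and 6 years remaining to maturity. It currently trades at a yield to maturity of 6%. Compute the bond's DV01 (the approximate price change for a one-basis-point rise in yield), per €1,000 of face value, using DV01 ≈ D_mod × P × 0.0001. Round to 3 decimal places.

€0.445

Periodic yield y = 0.06.
  t   CF        PV=CF/(1+0.06)^t    t·PV
  1        30.00        28.3019        28.3019
  2        30.00        26.6999        53.3998
  3        30.00        25.1886        75.5657
  4        30.00        23.7628        95.0512
  5        30.00        22.4177       112.0887
  6     1,030.00       726.1094     4,356.6561
  Σ                    852.4803     4,721.0635
P = 852.4803; D_Mac = 5.53803 yrs; D_mod = 5.22456 yrs.
DV01 ≈ 5.22456 × 852.4803 × 0.0001 = 0.445383.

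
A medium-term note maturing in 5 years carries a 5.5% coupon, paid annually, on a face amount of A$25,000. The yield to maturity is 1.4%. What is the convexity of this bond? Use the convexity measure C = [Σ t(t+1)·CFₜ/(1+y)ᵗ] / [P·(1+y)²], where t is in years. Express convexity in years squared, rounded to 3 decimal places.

25.705

With y = 0.014:
  t   CF        PV=CF/(1+0.014)^t    t·PV        t(t+1)·PV
  1     1,375.00     1,356.0158     1,356.0158       2,712.0316
  2     1,375.00     1,337.2937     2,674.5873       8,023.7620
  3     1,375.00     1,318.8300     3,956.4901      15,825.9606
  4     1,375.00     1,300.6213     5,202.4854      26,012.4270
  5    26,375.00    24,603.8286   123,019.1431     738,114.8587
  Σ                 29,916.5895   136,208.7218     790,689.0398
P = 29,916.5895.
Convexity = Σ t(t+1)·PV / [P·(1+y)²] = 790,689.0398 / (29,916.5895 × 1.028196) = 25.70501.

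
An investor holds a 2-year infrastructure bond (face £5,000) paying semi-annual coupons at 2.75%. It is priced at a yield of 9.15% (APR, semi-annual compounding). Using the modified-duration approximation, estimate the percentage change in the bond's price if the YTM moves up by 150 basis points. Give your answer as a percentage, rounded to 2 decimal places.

Periodic yield y = 0.04575. Modified duration first:
  t   CF        PV=CF/(1+0.04575)^t    t·PV
  1        68.75        65.7423        65.7423
  2        68.75        62.8662       125.7323
  3        68.75        60.1159       180.3476
  4     5,068.75     4,238.2774    16,953.1096
  Σ                  4,427.0017    17,324.9318
P = 4,427.0017; D_Mac = 3.91347 half-year periods = 1.95673 yrs; D_mod = 1.95673/(1+0.04575) = 1.87113 yrs.
ΔP/P ≈ -D_mod · Δy = -1.87113 × (+0.015) = -0.028067 = -2.8067%.

-2.81%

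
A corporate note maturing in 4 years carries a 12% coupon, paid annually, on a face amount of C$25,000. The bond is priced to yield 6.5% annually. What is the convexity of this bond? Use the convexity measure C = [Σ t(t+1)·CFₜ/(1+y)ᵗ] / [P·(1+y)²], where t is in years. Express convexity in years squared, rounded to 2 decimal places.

With y = 0.065:
  t   CF        PV=CF/(1+0.065)^t    t·PV        t(t+1)·PV
  1     3,000.00     2,816.9014     2,816.9014       5,633.8028
  2     3,000.00     2,644.9778     5,289.9557      15,869.8671
  3     3,000.00     2,483.5473     7,450.6418      29,802.5673
  4    28,000.00    21,765.0465    87,060.1862     435,300.9309
  Σ                 29,710.4731   102,617.6851     486,607.1681
P = 29,710.4731.
Convexity = Σ t(t+1)·PV / [P·(1+y)²] = 486,607.1681 / (29,710.4731 × 1.134225) = 14.44008.

14.44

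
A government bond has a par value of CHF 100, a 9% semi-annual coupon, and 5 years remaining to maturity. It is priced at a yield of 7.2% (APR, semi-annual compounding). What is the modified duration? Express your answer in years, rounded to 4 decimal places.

Periodic yield y = 0.036. First find Macaulay duration:
  t   CF        PV=CF/(1+0.036)^t    t·PV
  1         4.50         4.3436         4.3436
  2         4.50         4.1927         8.3854
  3         4.50         4.0470        12.1410
  4         4.50         3.9064        15.6255
  5         4.50         3.7706        18.8531
  6         4.50         3.6396        21.8376
  7         4.50         3.5131        24.5919
  8         4.50         3.3911        27.1284
  9         4.50         3.2732        29.4589
  10      104.50        73.3700       733.7004
  Σ                    107.4474       896.0659
P = 107.4474; Macaulay duration = 896.0659 / 107.4474 = 8.33958 half-year periods = 4.16979 years.
Modified duration = D_Mac / (1 + y) = 4.16979 / 1.036 = 4.02489 years.

4.0249 years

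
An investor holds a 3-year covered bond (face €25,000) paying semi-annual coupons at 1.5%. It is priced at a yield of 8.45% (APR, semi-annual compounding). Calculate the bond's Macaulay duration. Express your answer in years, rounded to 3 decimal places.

Periodic yield y = 0.04225. Discount each cash flow and weight by its period:
  t   CF        PV=CF/(1+0.04225)^t    t·PV
  1       187.50       179.8993       179.8993
  2       187.50       172.6066       345.2133
  3       187.50       165.6096       496.8289
  4       187.50       158.8963       635.5850
  5       187.50       152.4550       762.2751
  6    25,187.50    19,649.5967   117,897.5801
  Σ                 20,479.0635   120,317.3816
Price P = Σ PV = 20,479.0635.
Macaulay duration = Σ(t·PV) / P = 120,317.3816 / 20,479.0635 = 5.87514 half-year periods.
In years: 5.87514 / 2 = 2.93757 years.

2.938 years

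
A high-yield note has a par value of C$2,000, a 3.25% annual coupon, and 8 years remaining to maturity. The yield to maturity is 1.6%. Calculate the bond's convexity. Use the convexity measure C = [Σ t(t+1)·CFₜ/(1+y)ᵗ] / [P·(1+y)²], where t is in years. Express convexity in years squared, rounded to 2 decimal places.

60.80

With y = 0.016:
  t   CF        PV=CF/(1+0.016)^t    t·PV        t(t+1)·PV
  1        65.00        63.9764        63.9764         127.9528
  2        65.00        62.9689       125.9378         377.8133
  3        65.00        61.9772       185.9317         743.7269
  4        65.00        61.0012       244.0049       1,220.0244
  5        65.00        60.0406       300.2029       1,801.2171
  6        65.00        59.0951       354.5703       2,481.9921
  7        65.00        58.1644       407.1509       3,257.2075
  8     2,065.00     1,818.7391    14,549.9124     130,949.2118
  Σ                  2,245.9628    16,231.6873     140,959.1459
P = 2,245.9628.
Convexity = Σ t(t+1)·PV / [P·(1+y)²] = 140,959.1459 / (2,245.9628 × 1.032256) = 60.79996.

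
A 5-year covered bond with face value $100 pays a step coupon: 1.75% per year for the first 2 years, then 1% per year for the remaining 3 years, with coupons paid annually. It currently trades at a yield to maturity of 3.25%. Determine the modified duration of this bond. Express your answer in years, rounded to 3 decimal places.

4.690 years

Periodic yield y = 0.0325. First find Macaulay duration:
  t   CF        PV=CF/(1+0.0325)^t    t·PV
  1         1.75         1.6949         1.6949
  2         1.75         1.6416         3.2831
  3         1.00         0.9085         2.7255
  4         1.00         0.8799         3.5197
  5       101.00        86.0738       430.3691
  Σ                     91.1987       441.5923
P = 91.1987; Macaulay duration = 441.5923 / 91.1987 = 4.84209 years.
Modified duration = D_Mac / (1 + y) = 4.84209 / 1.0325 = 4.68967 years.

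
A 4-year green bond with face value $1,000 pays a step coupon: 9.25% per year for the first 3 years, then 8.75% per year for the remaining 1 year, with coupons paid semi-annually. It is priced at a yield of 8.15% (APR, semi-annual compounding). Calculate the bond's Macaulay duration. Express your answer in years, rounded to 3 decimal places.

Periodic yield y = 0.04075. Discount each cash flow and weight by its period:
  t   CF        PV=CF/(1+0.04075)^t    t·PV
  1        46.25        44.4391        44.4391
  2        46.25        42.6991        85.3982
  3        46.25        41.0273       123.0818
  4        46.25        39.4209       157.6834
  5        46.25        37.8774       189.3868
  6        46.25        36.3943       218.3657
  7        43.75        33.0791       231.5534
  8     1,043.75       758.2722     6,066.1776
  Σ                  1,033.2092     7,116.0860
Price P = Σ PV = 1,033.2092.
Macaulay duration = Σ(t·PV) / P = 7,116.0860 / 1,033.2092 = 6.88736 half-year periods.
In years: 6.88736 / 2 = 3.44368 years.

3.444 years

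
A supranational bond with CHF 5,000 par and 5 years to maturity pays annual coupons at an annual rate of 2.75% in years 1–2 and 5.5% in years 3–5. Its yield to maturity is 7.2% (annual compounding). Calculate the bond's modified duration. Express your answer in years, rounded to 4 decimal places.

4.3409 years

Periodic yield y = 0.072. First find Macaulay duration:
  t   CF        PV=CF/(1+0.072)^t    t·PV
  1       137.50       128.2649       128.2649
  2       137.50       119.6501       239.3002
  3       275.00       223.2278       669.6835
  4       275.00       208.2349       832.9397
  5     5,275.00     3,726.0488    18,630.2439
  Σ                  4,405.4266    20,500.4323
P = 4,405.4266; Macaulay duration = 20,500.4323 / 4,405.4266 = 4.65345 years.
Modified duration = D_Mac / (1 + y) = 4.65345 / 1.072 = 4.34090 years.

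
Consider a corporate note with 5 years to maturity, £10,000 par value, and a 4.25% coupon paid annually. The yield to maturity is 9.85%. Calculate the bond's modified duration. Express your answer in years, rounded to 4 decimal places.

4.1424 years

Periodic yield y = 0.0985. First find Macaulay duration:
  t   CF        PV=CF/(1+0.0985)^t    t·PV
  1       425.00       386.8912       386.8912
  2       425.00       352.1996       704.3991
  3       425.00       320.6186       961.8559
  4       425.00       291.8695     1,167.4779
  5    10,425.00     6,517.4207    32,587.1036
  Σ                  7,868.9996    35,807.7278
P = 7,868.9996; Macaulay duration = 35,807.7278 / 7,868.9996 = 4.55048 years.
Modified duration = D_Mac / (1 + y) = 4.55048 / 1.0985 = 4.14245 years.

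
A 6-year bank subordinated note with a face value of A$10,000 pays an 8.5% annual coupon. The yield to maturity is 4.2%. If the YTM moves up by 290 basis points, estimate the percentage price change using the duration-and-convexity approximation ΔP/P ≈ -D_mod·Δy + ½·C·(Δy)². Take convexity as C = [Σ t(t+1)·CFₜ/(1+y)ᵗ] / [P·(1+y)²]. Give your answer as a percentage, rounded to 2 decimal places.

-12.78%

With y = 0.042:
  t   CF        PV=CF/(1+0.042)^t    t·PV        t(t+1)·PV
  1       850.00       815.7390       815.7390       1,631.4779
  2       850.00       782.8589     1,565.7178       4,697.1533
  3       850.00       751.3041     2,253.9124       9,015.6494
  4       850.00       721.0212     2,884.0849      14,420.4245
  5       850.00       691.9589     3,459.7947      20,758.7685
  6    10,850.00     8,476.6339    50,859.8031     356,018.6219
  Σ                 12,239.5160    61,839.0519     406,542.0956
P = 12,239.5160; D_Mac = 5.05241 yrs; D_mod = 4.84876 yrs; C = 30.59186.
Duration effect: -4.84876 × (+0.029) = -0.140614
Convexity effect: 0.5 × 30.59186 × (0.029)² = +0.0128639
ΔP/P ≈ -0.140614 + 0.0128639 = -0.127750 = -12.7750%.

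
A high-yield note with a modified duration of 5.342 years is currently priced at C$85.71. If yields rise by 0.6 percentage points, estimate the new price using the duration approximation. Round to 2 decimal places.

C$82.96

Duration approximation: ΔP/P ≈ -D_mod · Δy = -5.342 × (+0.006) = -0.032052.
New price ≈ 85.71 × (1 - 0.032052) = 82.96282308.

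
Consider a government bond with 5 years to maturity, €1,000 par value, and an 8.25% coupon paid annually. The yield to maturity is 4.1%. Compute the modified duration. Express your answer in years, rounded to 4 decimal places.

4.1850 years

Periodic yield y = 0.041. First find Macaulay duration:
  t   CF        PV=CF/(1+0.041)^t    t·PV
  1        82.50        79.2507        79.2507
  2        82.50        76.1294       152.2588
  3        82.50        73.1310       219.3931
  4        82.50        70.2508       281.0030
  5     1,082.50       885.4708     4,427.3541
  Σ                  1,184.2328     5,159.2599
P = 1,184.2328; Macaulay duration = 5,159.2599 / 1,184.2328 = 4.35663 years.
Modified duration = D_Mac / (1 + y) = 4.35663 / 1.041 = 4.18504 years.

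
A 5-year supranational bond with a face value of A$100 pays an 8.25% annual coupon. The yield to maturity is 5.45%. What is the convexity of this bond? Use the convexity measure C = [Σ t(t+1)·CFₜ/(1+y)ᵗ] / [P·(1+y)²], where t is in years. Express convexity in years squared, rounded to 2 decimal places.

With y = 0.0545:
  t   CF        PV=CF/(1+0.0545)^t    t·PV        t(t+1)·PV
  1         8.25         7.8236         7.8236          15.6472
  2         8.25         7.4193        14.8385          44.5156
  3         8.25         7.0358        21.1074          84.4297
  4         8.25         6.6722        26.6887         133.4436
  5       108.25        83.0223       415.1117       2,490.6703
  Σ                    111.9732       485.5700       2,768.7064
P = 111.9732.
Convexity = Σ t(t+1)·PV / [P·(1+y)²] = 2,768.7064 / (111.9732 × 1.111970) = 22.23666.

22.24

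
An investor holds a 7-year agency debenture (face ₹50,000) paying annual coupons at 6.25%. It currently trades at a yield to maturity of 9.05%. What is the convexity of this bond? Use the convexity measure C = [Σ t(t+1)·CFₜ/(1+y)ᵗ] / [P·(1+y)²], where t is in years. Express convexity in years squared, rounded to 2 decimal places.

36.32

With y = 0.0905:
  t   CF        PV=CF/(1+0.0905)^t    t·PV        t(t+1)·PV
  1     3,125.00     2,865.6580     2,865.6580       5,731.3159
  2     3,125.00     2,627.8386     5,255.6771      15,767.0314
  3     3,125.00     2,409.7557     7,229.2670      28,917.0681
  4     3,125.00     2,209.7714     8,839.0855      44,195.4273
  5     3,125.00     2,026.3836    10,131.9182      60,791.5094
  6     3,125.00     1,858.2152    11,149.2910      78,045.0373
  7    53,125.00    28,968.0495   202,776.3464   1,622,210.7710
  Σ                 42,965.6719   248,247.2432   1,855,658.1605
P = 42,965.6719.
Convexity = Σ t(t+1)·PV / [P·(1+y)²] = 1,855,658.1605 / (42,965.6719 × 1.189190) = 36.31826.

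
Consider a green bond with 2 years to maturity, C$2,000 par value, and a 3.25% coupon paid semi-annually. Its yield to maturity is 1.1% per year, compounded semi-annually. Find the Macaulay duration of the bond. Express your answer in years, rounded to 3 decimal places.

Periodic yield y = 0.0055. Discount each cash flow and weight by its period:
  t   CF        PV=CF/(1+0.0055)^t    t·PV
  1        32.50        32.3222        32.3222
  2        32.50        32.1454        64.2909
  3        32.50        31.9696        95.9088
  4     2,032.50     1,988.3931     7,953.5725
  Σ                  2,084.8304     8,146.0944
Price P = Σ PV = 2,084.8304.
Macaulay duration = Σ(t·PV) / P = 8,146.0944 / 2,084.8304 = 3.90732 half-year periods.
In years: 3.90732 / 2 = 1.95366 years.

1.954 years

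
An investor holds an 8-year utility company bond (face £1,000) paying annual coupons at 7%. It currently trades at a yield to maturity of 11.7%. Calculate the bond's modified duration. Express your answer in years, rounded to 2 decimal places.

Periodic yield y = 0.117. First find Macaulay duration:
  t   CF        PV=CF/(1+0.117)^t    t·PV
  1        70.00        62.6679        62.6679
  2        70.00        56.1037       112.2074
  3        70.00        50.2271       150.6814
  4        70.00        44.9661       179.8645
  5        70.00        40.2561       201.2807
  6        70.00        36.0395       216.2371
  7        70.00        32.2646       225.8520
  8     1,070.00       441.5281     3,532.2252
  Σ                    764.0532     4,681.0162
P = 764.0532; Macaulay duration = 4,681.0162 / 764.0532 = 6.12656 years.
Modified duration = D_Mac / (1 + y) = 6.12656 / 1.117 = 5.48483 years.

5.48 years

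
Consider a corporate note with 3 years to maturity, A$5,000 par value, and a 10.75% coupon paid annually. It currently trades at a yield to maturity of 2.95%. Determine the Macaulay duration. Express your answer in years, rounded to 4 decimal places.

2.7459 years

Periodic yield y = 0.0295. Discount each cash flow and weight by its year:
  t   CF        PV=CF/(1+0.0295)^t    t·PV
  1       537.50       522.0981       522.0981
  2       537.50       507.1375     1,014.2751
  3     5,537.50     5,074.9841    15,224.9523
  Σ                  6,104.2198    16,761.3255
Price P = Σ PV = 6,104.2198.
Macaulay duration = Σ(t·PV) / P = 16,761.3255 / 6,104.2198 = 2.74586 years.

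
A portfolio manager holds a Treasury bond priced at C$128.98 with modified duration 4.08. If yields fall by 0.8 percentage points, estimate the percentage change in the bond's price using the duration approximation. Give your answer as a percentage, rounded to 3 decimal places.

+3.264%

Duration approximation: ΔP/P ≈ -D_mod · Δy = -4.08 × (-0.008) = +0.032640.
As a percentage: +3.2640%.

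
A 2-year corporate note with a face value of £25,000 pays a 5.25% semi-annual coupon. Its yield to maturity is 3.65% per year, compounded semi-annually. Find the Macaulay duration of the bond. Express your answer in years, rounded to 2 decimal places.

1.93 years

Periodic yield y = 0.01825. Discount each cash flow and weight by its period:
  t   CF        PV=CF/(1+0.01825)^t    t·PV
  1       656.25       644.4881       644.4881
  2       656.25       632.9370     1,265.8740
  3       656.25       621.5929     1,864.7788
  4    25,656.25    23,865.7729    95,463.0916
  Σ                 25,764.7909    99,238.2325
Price P = Σ PV = 25,764.7909.
Macaulay duration = Σ(t·PV) / P = 99,238.2325 / 25,764.7909 = 3.85170 half-year periods.
In years: 3.85170 / 2 = 1.92585 years.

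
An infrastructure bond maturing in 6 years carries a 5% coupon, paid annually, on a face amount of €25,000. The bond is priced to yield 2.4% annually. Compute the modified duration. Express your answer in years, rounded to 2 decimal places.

Periodic yield y = 0.024. First find Macaulay duration:
  t   CF        PV=CF/(1+0.024)^t    t·PV
  1     1,250.00     1,220.7031     1,220.7031
  2     1,250.00     1,192.0929     2,384.1858
  3     1,250.00     1,164.1532     3,492.4597
  4     1,250.00     1,136.8684     4,547.4735
  5     1,250.00     1,110.2230     5,551.1151
  6    26,250.00    22,768.2456   136,609.4737
  Σ                 28,592.2863   153,805.4109
P = 28,592.2863; Macaulay duration = 153,805.4109 / 28,592.2863 = 5.37926 years.
Modified duration = D_Mac / (1 + y) = 5.37926 / 1.024 = 5.25319 years.

5.25 years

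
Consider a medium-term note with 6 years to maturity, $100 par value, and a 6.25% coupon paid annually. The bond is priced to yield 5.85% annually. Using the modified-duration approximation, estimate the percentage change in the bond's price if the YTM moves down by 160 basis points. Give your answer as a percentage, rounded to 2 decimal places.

+7.85%

Periodic yield y = 0.0585. Modified duration first:
  t   CF        PV=CF/(1+0.0585)^t    t·PV
  1         6.25         5.9046         5.9046
  2         6.25         5.5783        11.1565
  3         6.25         5.2700        15.8099
  4         6.25         4.9787        19.9148
  5         6.25         4.7035        23.5177
  6       106.25        75.5412       453.2471
  Σ                    101.9762       529.5506
P = 101.9762; D_Mac = 5.19288 yrs; D_mod = 5.19288/(1+0.0585) = 4.90589 yrs.
ΔP/P ≈ -D_mod · Δy = -4.90589 × (-0.016) = +0.078494 = +7.8494%.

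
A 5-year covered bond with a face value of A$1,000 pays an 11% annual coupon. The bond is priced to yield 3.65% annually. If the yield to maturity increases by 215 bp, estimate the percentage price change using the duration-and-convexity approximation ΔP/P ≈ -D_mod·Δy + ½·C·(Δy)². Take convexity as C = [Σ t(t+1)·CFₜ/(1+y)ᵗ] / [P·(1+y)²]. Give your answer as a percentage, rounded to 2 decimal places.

With y = 0.0365:
  t   CF        PV=CF/(1+0.0365)^t    t·PV        t(t+1)·PV
  1       110.00       106.1264       106.1264         212.2528
  2       110.00       102.3892       204.7784         614.3351
  3       110.00        98.7836       296.3507       1,185.4030
  4       110.00        95.3050       381.2198       1,906.0990
  5     1,110.00       927.8472     4,639.2358      27,835.4150
  Σ                  1,330.4513     5,627.7111      31,753.5049
P = 1,330.4513; D_Mac = 4.22993 yrs; D_mod = 4.08097 yrs; C = 22.21540.
Duration effect: -4.08097 × (+0.0215) = -0.087741
Convexity effect: 0.5 × 22.21540 × (0.0215)² = +0.0051345
ΔP/P ≈ -0.087741 + 0.0051345 = -0.082606 = -8.2606%.

-8.26%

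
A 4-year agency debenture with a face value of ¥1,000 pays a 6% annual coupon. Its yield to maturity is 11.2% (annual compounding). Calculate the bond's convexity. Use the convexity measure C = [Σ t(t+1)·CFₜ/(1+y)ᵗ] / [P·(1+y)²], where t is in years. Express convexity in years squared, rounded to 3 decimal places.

14.248

With y = 0.112:
  t   CF        PV=CF/(1+0.112)^t    t·PV        t(t+1)·PV
  1        60.00        53.9568        53.9568         107.9137
  2        60.00        48.5223        97.0447         291.1340
  3        60.00        43.6352       130.9056         523.6223
  4     1,060.00       693.2450     2,772.9798      13,864.8991
  Σ                    839.3593     3,054.8869      14,787.5690
P = 839.3593.
Convexity = Σ t(t+1)·PV / [P·(1+y)²] = 14,787.5690 / (839.3593 × 1.236544) = 14.24752.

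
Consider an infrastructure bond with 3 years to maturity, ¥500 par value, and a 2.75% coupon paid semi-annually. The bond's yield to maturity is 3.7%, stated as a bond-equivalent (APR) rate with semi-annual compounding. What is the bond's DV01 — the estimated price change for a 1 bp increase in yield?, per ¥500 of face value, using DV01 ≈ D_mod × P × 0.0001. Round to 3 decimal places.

Periodic yield y = 0.0185.
  t   CF        PV=CF/(1+0.0185)^t    t·PV
  1        6.875         6.7501         6.7501
  2        6.875         6.6275        13.2550
  3        6.875         6.5071        19.5214
  4        6.875         6.3889        25.5557
  5        6.875         6.2729        31.3644
  6      506.875       454.0824     2,724.4944
  Σ                    486.6290     2,820.9411
P = 486.6290; D_Mac = 5.79690 half-year periods = 2.89845 yrs; D_mod = 2.84580 yrs.
DV01 ≈ 2.84580 × 486.6290 × 0.0001 = 0.138485.

¥0.138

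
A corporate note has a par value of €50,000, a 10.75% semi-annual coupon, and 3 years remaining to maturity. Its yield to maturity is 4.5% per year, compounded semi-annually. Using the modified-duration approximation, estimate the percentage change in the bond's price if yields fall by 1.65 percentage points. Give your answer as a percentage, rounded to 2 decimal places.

+4.31%

Periodic yield y = 0.0225. Modified duration first:
  t   CF        PV=CF/(1+0.0225)^t    t·PV
  1     2,687.50     2,628.3619     2,628.3619
  2     2,687.50     2,570.5250     5,141.0501
  3     2,687.50     2,513.9609     7,541.8828
  4     2,687.50     2,458.6415     9,834.5660
  5     2,687.50     2,404.5394    12,022.6968
  6    52,687.50    46,102.8413   276,617.0480
  Σ                 58,678.8700   313,785.6054
P = 58,678.8700; D_Mac = 5.34751 half-year periods = 2.67375 yrs; D_mod = 2.67375/(1+0.0225) = 2.61492 yrs.
ΔP/P ≈ -D_mod · Δy = -2.61492 × (-0.0165) = +0.043146 = +4.3146%.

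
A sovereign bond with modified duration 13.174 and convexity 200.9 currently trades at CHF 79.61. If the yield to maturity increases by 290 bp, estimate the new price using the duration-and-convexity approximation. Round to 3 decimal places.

Duration effect: -D_mod·Δy = -13.174 × (+0.029) = -0.382046
Convexity effect: ½·C·(Δy)² = 0.5 × 200.9 × (0.029)² = +0.08447845
ΔP/P ≈ -0.382046 + 0.08447845 = -0.29756755
New price ≈ 79.61 × (1 - 0.29756755) = 55.9206473445.

CHF 55.921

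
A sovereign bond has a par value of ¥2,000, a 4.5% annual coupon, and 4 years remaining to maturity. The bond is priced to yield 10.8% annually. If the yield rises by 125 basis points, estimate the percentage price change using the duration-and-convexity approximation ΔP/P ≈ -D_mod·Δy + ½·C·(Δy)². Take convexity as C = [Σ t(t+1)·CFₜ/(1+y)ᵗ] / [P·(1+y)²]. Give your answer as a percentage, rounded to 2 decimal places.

-4.08%

With y = 0.108:
  t   CF        PV=CF/(1+0.108)^t    t·PV        t(t+1)·PV
  1        90.00        81.2274        81.2274         162.4549
  2        90.00        73.3100       146.6199         439.8598
  3        90.00        66.1642       198.4927         793.9707
  4     2,090.00     1,386.7151     5,546.8604      27,734.3020
  Σ                  1,607.4167     5,973.2004      29,130.5873
P = 1,607.4167; D_Mac = 3.71602 yrs; D_mod = 3.35381 yrs; C = 14.76187.
Duration effect: -3.35381 × (+0.0125) = -0.041923
Convexity effect: 0.5 × 14.76187 × (0.0125)² = +0.0011533
ΔP/P ≈ -0.041923 + 0.0011533 = -0.040769 = -4.0769%.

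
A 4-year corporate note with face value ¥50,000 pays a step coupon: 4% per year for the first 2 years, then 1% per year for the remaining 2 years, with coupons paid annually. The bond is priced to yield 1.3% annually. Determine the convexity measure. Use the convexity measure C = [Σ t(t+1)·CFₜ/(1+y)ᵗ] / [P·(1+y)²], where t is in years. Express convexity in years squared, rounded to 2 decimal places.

18.25

With y = 0.013:
  t   CF        PV=CF/(1+0.013)^t    t·PV        t(t+1)·PV
  1     2,000.00     1,974.3337     1,974.3337       3,948.6673
  2     2,000.00     1,948.9967     3,897.9934      11,693.9802
  3       500.00       480.9962     1,442.9887       5,771.9547
  4    50,500.00    47,957.1755   191,828.7019     959,143.5096
  Σ                 52,361.5021   199,144.0177     980,558.1119
P = 52,361.5021.
Convexity = Σ t(t+1)·PV / [P·(1+y)²] = 980,558.1119 / (52,361.5021 × 1.026169) = 18.24914.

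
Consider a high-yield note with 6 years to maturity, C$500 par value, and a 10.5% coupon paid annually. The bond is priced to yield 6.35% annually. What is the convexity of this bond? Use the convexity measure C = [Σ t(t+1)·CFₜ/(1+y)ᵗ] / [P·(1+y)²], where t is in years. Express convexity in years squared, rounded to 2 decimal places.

27.83

With y = 0.0635:
  t   CF        PV=CF/(1+0.0635)^t    t·PV        t(t+1)·PV
  1        52.50        49.3653        49.3653          98.7306
  2        52.50        46.4178        92.8355         278.5066
  3        52.50        43.6462       130.9387         523.7549
  4        52.50        41.0402       164.1607         820.8037
  5        52.50        38.5897       192.9487       1,157.6921
  6       552.50       381.8628     2,291.1766      16,038.2363
  Σ                    600.9220     2,921.4256      18,917.7243
P = 600.9220.
Convexity = Σ t(t+1)·PV / [P·(1+y)²] = 18,917.7243 / (600.9220 × 1.131032) = 27.83401.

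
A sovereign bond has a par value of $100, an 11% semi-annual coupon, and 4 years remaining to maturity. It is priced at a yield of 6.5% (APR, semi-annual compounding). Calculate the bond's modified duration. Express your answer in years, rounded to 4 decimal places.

3.2872 years

Periodic yield y = 0.0325. First find Macaulay duration:
  t   CF        PV=CF/(1+0.0325)^t    t·PV
  1         5.50         5.3269         5.3269
  2         5.50         5.1592        10.3184
  3         5.50         4.9968        14.9904
  4         5.50         4.8395        19.3581
  5         5.50         4.6872        23.4359
  6         5.50         4.5396        27.2379
  7         5.50         4.3968        30.7773
  8       105.50        81.6831       653.4644
  Σ                    115.6291       784.9094
P = 115.6291; Macaulay duration = 784.9094 / 115.6291 = 6.78817 half-year periods = 3.39408 years.
Modified duration = D_Mac / (1 + y) = 3.39408 / 1.0325 = 3.28725 years.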